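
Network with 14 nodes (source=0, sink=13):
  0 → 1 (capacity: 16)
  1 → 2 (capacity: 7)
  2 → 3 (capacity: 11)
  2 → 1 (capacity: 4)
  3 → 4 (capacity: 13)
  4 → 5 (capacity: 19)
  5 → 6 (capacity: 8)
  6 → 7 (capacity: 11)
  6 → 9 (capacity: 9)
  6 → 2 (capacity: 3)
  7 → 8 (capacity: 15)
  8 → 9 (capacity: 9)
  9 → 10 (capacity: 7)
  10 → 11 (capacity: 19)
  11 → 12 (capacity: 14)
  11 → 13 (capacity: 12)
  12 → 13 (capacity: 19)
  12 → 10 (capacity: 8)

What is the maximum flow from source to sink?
Maximum flow = 7

Max flow: 7

Flow assignment:
  0 → 1: 7/16
  1 → 2: 7/7
  2 → 3: 7/11
  3 → 4: 7/13
  4 → 5: 7/19
  5 → 6: 7/8
  6 → 9: 7/9
  9 → 10: 7/7
  10 → 11: 7/19
  11 → 13: 7/12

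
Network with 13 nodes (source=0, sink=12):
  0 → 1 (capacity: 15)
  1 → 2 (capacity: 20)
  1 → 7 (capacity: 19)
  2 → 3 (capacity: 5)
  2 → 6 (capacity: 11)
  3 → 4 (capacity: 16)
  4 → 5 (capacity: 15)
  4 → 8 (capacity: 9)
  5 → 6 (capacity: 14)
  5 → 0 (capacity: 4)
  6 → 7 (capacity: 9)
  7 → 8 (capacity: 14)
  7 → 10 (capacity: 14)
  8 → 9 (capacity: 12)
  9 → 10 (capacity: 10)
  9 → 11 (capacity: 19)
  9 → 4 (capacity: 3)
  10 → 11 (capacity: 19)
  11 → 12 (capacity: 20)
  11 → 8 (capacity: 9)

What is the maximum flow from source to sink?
Maximum flow = 15

Max flow: 15

Flow assignment:
  0 → 1: 15/15
  1 → 7: 15/19
  7 → 8: 1/14
  7 → 10: 14/14
  8 → 9: 1/12
  9 → 11: 1/19
  10 → 11: 14/19
  11 → 12: 15/20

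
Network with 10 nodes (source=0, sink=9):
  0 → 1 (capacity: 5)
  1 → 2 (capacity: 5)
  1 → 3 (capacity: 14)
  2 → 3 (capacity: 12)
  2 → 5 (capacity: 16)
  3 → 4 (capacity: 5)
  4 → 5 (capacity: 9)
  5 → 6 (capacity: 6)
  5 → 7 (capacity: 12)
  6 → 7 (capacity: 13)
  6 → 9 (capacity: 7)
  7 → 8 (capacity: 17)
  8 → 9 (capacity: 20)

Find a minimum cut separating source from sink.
Min cut value = 5, edges: (0,1)

Min cut value: 5
Partition: S = [0], T = [1, 2, 3, 4, 5, 6, 7, 8, 9]
Cut edges: (0,1)

By max-flow min-cut theorem, max flow = min cut = 5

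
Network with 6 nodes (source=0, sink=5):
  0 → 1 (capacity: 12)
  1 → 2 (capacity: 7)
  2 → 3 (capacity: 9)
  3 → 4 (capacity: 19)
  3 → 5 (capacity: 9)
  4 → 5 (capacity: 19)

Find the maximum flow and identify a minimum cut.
Max flow = 7, Min cut edges: (1,2)

Maximum flow: 7
Minimum cut: (1,2)
Partition: S = [0, 1], T = [2, 3, 4, 5]

Max-flow min-cut theorem verified: both equal 7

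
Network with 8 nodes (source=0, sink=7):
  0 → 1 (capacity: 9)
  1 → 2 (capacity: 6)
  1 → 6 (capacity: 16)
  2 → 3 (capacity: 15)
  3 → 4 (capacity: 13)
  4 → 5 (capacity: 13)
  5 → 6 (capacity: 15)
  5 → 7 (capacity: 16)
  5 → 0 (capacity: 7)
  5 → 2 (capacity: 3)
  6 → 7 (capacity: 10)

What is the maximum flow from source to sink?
Maximum flow = 9

Max flow: 9

Flow assignment:
  0 → 1: 9/9
  1 → 6: 9/16
  6 → 7: 9/10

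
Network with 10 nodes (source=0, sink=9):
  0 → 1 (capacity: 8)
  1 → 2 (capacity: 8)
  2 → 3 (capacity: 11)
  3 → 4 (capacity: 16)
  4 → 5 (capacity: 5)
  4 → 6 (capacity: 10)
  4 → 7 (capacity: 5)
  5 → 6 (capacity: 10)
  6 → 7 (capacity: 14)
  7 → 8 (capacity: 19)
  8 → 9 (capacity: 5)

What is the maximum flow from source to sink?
Maximum flow = 5

Max flow: 5

Flow assignment:
  0 → 1: 5/8
  1 → 2: 5/8
  2 → 3: 5/11
  3 → 4: 5/16
  4 → 6: 3/10
  4 → 7: 2/5
  6 → 7: 3/14
  7 → 8: 5/19
  8 → 9: 5/5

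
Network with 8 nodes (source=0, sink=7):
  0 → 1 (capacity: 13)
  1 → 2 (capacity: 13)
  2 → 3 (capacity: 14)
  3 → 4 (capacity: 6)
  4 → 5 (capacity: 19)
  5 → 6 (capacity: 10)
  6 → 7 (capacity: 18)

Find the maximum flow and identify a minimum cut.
Max flow = 6, Min cut edges: (3,4)

Maximum flow: 6
Minimum cut: (3,4)
Partition: S = [0, 1, 2, 3], T = [4, 5, 6, 7]

Max-flow min-cut theorem verified: both equal 6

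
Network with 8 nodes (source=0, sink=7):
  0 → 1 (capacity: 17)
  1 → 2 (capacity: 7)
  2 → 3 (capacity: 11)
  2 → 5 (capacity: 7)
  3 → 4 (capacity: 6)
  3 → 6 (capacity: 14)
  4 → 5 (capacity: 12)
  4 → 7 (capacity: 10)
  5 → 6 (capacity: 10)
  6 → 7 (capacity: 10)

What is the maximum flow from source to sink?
Maximum flow = 7

Max flow: 7

Flow assignment:
  0 → 1: 7/17
  1 → 2: 7/7
  2 → 3: 7/11
  3 → 4: 6/6
  3 → 6: 1/14
  4 → 7: 6/10
  6 → 7: 1/10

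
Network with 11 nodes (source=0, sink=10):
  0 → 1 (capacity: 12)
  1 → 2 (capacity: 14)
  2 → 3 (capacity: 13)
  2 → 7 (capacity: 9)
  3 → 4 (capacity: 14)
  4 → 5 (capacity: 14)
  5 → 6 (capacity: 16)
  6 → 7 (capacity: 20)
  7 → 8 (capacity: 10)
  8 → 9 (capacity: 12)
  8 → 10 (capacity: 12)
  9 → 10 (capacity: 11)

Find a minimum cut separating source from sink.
Min cut value = 10, edges: (7,8)

Min cut value: 10
Partition: S = [0, 1, 2, 3, 4, 5, 6, 7], T = [8, 9, 10]
Cut edges: (7,8)

By max-flow min-cut theorem, max flow = min cut = 10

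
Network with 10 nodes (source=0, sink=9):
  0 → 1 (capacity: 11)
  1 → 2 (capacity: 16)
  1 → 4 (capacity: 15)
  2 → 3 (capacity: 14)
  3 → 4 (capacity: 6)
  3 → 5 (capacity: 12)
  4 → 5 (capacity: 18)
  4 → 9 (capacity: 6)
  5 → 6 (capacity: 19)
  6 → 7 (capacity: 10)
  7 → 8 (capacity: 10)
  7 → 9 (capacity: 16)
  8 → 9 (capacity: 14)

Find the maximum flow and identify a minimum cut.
Max flow = 11, Min cut edges: (0,1)

Maximum flow: 11
Minimum cut: (0,1)
Partition: S = [0], T = [1, 2, 3, 4, 5, 6, 7, 8, 9]

Max-flow min-cut theorem verified: both equal 11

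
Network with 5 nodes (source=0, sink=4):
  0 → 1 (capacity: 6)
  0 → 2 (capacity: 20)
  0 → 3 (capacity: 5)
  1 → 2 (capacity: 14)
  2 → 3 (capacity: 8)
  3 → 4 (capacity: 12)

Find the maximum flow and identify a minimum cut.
Max flow = 12, Min cut edges: (3,4)

Maximum flow: 12
Minimum cut: (3,4)
Partition: S = [0, 1, 2, 3], T = [4]

Max-flow min-cut theorem verified: both equal 12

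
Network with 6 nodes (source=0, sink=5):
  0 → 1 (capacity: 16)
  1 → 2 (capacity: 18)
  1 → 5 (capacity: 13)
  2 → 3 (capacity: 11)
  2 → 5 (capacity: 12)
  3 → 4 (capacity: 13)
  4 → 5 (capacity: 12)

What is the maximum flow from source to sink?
Maximum flow = 16

Max flow: 16

Flow assignment:
  0 → 1: 16/16
  1 → 2: 3/18
  1 → 5: 13/13
  2 → 5: 3/12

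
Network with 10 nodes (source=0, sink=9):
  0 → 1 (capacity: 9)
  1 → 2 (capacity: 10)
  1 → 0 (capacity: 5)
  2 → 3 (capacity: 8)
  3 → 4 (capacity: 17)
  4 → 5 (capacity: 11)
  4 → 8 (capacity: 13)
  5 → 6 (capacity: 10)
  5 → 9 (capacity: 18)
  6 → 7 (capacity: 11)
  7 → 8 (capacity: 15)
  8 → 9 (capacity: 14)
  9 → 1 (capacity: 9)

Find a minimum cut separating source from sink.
Min cut value = 8, edges: (2,3)

Min cut value: 8
Partition: S = [0, 1, 2], T = [3, 4, 5, 6, 7, 8, 9]
Cut edges: (2,3)

By max-flow min-cut theorem, max flow = min cut = 8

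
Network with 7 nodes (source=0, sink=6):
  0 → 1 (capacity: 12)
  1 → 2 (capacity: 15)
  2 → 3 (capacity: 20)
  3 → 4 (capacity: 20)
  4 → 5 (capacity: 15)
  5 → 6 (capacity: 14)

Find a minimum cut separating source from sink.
Min cut value = 12, edges: (0,1)

Min cut value: 12
Partition: S = [0], T = [1, 2, 3, 4, 5, 6]
Cut edges: (0,1)

By max-flow min-cut theorem, max flow = min cut = 12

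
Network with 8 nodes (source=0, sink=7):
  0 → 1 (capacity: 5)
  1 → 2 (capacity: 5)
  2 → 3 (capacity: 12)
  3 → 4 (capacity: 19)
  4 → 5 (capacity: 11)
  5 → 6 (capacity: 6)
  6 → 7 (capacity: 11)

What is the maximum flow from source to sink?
Maximum flow = 5

Max flow: 5

Flow assignment:
  0 → 1: 5/5
  1 → 2: 5/5
  2 → 3: 5/12
  3 → 4: 5/19
  4 → 5: 5/11
  5 → 6: 5/6
  6 → 7: 5/11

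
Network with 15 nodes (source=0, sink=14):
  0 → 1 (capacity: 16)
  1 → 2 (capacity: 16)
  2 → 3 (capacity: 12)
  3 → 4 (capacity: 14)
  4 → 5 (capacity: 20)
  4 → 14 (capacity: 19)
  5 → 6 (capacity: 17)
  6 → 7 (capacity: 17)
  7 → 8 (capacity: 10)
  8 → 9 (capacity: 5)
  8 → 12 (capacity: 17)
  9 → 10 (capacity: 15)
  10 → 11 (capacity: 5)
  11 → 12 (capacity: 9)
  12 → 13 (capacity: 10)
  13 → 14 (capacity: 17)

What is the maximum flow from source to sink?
Maximum flow = 12

Max flow: 12

Flow assignment:
  0 → 1: 12/16
  1 → 2: 12/16
  2 → 3: 12/12
  3 → 4: 12/14
  4 → 14: 12/19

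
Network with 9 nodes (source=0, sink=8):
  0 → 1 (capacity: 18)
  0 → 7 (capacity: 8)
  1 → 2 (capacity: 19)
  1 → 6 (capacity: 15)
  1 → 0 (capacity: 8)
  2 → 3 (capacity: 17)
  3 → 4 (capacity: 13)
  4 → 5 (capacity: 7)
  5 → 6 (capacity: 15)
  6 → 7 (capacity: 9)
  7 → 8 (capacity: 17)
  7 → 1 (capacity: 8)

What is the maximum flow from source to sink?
Maximum flow = 17

Max flow: 17

Flow assignment:
  0 → 1: 9/18
  0 → 7: 8/8
  1 → 2: 3/19
  1 → 6: 6/15
  2 → 3: 3/17
  3 → 4: 3/13
  4 → 5: 3/7
  5 → 6: 3/15
  6 → 7: 9/9
  7 → 8: 17/17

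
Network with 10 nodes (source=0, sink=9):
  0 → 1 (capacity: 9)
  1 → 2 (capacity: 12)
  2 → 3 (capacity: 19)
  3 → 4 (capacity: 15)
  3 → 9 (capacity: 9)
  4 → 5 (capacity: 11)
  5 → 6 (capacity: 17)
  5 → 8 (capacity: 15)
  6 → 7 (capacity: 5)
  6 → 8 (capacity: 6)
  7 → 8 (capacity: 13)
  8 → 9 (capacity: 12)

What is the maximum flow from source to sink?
Maximum flow = 9

Max flow: 9

Flow assignment:
  0 → 1: 9/9
  1 → 2: 9/12
  2 → 3: 9/19
  3 → 9: 9/9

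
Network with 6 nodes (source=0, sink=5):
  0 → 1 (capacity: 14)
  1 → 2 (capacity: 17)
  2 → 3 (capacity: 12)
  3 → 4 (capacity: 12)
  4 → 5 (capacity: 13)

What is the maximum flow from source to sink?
Maximum flow = 12

Max flow: 12

Flow assignment:
  0 → 1: 12/14
  1 → 2: 12/17
  2 → 3: 12/12
  3 → 4: 12/12
  4 → 5: 12/13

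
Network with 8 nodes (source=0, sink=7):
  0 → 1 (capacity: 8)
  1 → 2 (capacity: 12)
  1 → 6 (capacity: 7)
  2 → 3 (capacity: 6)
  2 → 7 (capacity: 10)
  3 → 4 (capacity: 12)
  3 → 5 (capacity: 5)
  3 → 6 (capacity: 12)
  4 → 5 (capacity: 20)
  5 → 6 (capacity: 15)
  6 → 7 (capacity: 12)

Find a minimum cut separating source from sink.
Min cut value = 8, edges: (0,1)

Min cut value: 8
Partition: S = [0], T = [1, 2, 3, 4, 5, 6, 7]
Cut edges: (0,1)

By max-flow min-cut theorem, max flow = min cut = 8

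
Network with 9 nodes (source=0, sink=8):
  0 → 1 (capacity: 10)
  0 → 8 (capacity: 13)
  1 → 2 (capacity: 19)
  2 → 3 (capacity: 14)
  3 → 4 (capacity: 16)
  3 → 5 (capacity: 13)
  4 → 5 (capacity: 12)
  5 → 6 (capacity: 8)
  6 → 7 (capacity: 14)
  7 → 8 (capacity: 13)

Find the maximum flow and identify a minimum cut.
Max flow = 21, Min cut edges: (0,8), (5,6)

Maximum flow: 21
Minimum cut: (0,8), (5,6)
Partition: S = [0, 1, 2, 3, 4, 5], T = [6, 7, 8]

Max-flow min-cut theorem verified: both equal 21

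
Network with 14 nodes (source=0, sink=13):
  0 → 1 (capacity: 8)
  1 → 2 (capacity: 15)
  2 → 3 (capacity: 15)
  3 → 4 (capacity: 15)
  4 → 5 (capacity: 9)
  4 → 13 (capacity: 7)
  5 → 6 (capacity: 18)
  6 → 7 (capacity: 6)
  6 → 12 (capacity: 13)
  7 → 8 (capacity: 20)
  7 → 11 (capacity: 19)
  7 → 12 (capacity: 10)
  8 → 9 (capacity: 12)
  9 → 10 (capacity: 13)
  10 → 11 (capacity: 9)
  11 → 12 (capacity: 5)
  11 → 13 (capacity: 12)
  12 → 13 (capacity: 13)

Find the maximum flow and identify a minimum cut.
Max flow = 8, Min cut edges: (0,1)

Maximum flow: 8
Minimum cut: (0,1)
Partition: S = [0], T = [1, 2, 3, 4, 5, 6, 7, 8, 9, 10, 11, 12, 13]

Max-flow min-cut theorem verified: both equal 8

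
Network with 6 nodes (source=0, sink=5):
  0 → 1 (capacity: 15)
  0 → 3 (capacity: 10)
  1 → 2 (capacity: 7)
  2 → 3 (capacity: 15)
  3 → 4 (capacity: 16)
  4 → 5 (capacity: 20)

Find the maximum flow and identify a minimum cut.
Max flow = 16, Min cut edges: (3,4)

Maximum flow: 16
Minimum cut: (3,4)
Partition: S = [0, 1, 2, 3], T = [4, 5]

Max-flow min-cut theorem verified: both equal 16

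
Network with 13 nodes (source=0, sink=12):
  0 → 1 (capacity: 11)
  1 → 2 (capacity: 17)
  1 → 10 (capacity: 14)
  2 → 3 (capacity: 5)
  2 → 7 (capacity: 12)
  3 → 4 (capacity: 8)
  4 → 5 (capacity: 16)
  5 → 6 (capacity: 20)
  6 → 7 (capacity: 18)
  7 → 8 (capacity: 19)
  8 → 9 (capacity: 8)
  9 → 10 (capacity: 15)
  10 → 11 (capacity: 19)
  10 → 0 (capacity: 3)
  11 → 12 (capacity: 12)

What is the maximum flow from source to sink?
Maximum flow = 11

Max flow: 11

Flow assignment:
  0 → 1: 11/11
  1 → 10: 11/14
  10 → 11: 11/19
  11 → 12: 11/12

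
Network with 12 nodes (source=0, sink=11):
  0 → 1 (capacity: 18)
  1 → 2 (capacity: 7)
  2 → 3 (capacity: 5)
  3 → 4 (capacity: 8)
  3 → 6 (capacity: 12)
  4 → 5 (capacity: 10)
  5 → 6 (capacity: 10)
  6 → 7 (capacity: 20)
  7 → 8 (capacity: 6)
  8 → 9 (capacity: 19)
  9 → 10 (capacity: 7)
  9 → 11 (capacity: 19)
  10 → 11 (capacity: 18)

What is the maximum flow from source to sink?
Maximum flow = 5

Max flow: 5

Flow assignment:
  0 → 1: 5/18
  1 → 2: 5/7
  2 → 3: 5/5
  3 → 6: 5/12
  6 → 7: 5/20
  7 → 8: 5/6
  8 → 9: 5/19
  9 → 11: 5/19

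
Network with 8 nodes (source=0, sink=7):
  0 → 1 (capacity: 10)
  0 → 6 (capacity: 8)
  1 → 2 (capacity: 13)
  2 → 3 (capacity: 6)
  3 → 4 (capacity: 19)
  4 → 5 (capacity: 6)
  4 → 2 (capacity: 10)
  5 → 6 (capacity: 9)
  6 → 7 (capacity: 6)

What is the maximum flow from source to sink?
Maximum flow = 6

Max flow: 6

Flow assignment:
  0 → 1: 6/10
  1 → 2: 6/13
  2 → 3: 6/6
  3 → 4: 6/19
  4 → 5: 6/6
  5 → 6: 6/9
  6 → 7: 6/6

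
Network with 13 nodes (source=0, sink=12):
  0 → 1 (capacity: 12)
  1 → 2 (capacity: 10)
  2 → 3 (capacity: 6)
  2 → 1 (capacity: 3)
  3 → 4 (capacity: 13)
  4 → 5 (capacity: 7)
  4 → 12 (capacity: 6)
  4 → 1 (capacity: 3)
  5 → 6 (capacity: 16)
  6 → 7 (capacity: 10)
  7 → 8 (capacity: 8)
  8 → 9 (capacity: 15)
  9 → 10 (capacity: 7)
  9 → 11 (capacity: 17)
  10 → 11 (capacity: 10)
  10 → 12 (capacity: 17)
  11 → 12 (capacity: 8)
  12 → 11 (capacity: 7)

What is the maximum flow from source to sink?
Maximum flow = 6

Max flow: 6

Flow assignment:
  0 → 1: 6/12
  1 → 2: 6/10
  2 → 3: 6/6
  3 → 4: 6/13
  4 → 12: 6/6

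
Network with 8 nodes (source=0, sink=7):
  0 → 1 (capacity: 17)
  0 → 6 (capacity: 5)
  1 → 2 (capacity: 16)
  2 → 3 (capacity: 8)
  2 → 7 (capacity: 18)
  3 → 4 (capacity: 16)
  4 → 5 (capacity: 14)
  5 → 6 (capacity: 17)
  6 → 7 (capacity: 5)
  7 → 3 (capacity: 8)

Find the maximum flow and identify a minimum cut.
Max flow = 21, Min cut edges: (1,2), (6,7)

Maximum flow: 21
Minimum cut: (1,2), (6,7)
Partition: S = [0, 1, 3, 4, 5, 6], T = [2, 7]

Max-flow min-cut theorem verified: both equal 21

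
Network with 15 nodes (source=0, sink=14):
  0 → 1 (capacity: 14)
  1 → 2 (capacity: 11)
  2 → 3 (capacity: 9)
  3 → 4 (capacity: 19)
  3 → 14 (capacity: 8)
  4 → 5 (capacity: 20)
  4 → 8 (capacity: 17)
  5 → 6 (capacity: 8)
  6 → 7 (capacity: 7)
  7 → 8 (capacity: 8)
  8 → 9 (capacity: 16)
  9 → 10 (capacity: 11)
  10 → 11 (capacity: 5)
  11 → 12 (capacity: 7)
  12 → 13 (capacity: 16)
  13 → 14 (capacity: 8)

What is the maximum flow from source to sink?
Maximum flow = 9

Max flow: 9

Flow assignment:
  0 → 1: 9/14
  1 → 2: 9/11
  2 → 3: 9/9
  3 → 4: 1/19
  3 → 14: 8/8
  4 → 8: 1/17
  8 → 9: 1/16
  9 → 10: 1/11
  10 → 11: 1/5
  11 → 12: 1/7
  12 → 13: 1/16
  13 → 14: 1/8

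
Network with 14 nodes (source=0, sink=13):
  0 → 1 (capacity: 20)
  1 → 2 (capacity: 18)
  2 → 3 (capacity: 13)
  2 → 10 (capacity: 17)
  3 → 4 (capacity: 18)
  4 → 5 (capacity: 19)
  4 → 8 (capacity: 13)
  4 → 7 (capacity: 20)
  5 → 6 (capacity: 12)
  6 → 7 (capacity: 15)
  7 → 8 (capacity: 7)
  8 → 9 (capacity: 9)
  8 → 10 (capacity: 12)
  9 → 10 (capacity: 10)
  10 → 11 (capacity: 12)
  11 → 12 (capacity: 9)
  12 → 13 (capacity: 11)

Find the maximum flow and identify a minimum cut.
Max flow = 9, Min cut edges: (11,12)

Maximum flow: 9
Minimum cut: (11,12)
Partition: S = [0, 1, 2, 3, 4, 5, 6, 7, 8, 9, 10, 11], T = [12, 13]

Max-flow min-cut theorem verified: both equal 9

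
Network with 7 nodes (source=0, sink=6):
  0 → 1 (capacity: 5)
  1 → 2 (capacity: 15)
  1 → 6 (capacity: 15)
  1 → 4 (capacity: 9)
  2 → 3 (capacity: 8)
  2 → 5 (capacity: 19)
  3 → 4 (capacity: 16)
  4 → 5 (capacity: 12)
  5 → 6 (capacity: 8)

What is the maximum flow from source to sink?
Maximum flow = 5

Max flow: 5

Flow assignment:
  0 → 1: 5/5
  1 → 6: 5/15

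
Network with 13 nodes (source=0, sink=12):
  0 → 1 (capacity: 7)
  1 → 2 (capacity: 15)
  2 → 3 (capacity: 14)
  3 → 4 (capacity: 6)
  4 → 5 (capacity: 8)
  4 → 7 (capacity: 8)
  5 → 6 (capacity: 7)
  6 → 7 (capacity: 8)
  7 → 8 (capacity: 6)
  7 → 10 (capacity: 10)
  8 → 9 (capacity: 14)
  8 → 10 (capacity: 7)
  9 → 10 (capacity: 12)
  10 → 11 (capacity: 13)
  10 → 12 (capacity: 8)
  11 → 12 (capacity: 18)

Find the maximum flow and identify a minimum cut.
Max flow = 6, Min cut edges: (3,4)

Maximum flow: 6
Minimum cut: (3,4)
Partition: S = [0, 1, 2, 3], T = [4, 5, 6, 7, 8, 9, 10, 11, 12]

Max-flow min-cut theorem verified: both equal 6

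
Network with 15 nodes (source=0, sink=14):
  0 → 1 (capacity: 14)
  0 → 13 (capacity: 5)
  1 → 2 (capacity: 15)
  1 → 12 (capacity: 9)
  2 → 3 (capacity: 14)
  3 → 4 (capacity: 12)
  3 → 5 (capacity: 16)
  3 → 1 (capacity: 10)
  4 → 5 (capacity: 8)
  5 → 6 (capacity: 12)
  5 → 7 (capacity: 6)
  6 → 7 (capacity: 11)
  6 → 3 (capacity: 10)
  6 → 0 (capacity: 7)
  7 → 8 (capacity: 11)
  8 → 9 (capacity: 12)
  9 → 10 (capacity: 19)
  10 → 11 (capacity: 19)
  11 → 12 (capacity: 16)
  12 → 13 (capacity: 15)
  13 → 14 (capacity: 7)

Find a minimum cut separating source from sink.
Min cut value = 7, edges: (13,14)

Min cut value: 7
Partition: S = [0, 1, 2, 3, 4, 5, 6, 7, 8, 9, 10, 11, 12, 13], T = [14]
Cut edges: (13,14)

By max-flow min-cut theorem, max flow = min cut = 7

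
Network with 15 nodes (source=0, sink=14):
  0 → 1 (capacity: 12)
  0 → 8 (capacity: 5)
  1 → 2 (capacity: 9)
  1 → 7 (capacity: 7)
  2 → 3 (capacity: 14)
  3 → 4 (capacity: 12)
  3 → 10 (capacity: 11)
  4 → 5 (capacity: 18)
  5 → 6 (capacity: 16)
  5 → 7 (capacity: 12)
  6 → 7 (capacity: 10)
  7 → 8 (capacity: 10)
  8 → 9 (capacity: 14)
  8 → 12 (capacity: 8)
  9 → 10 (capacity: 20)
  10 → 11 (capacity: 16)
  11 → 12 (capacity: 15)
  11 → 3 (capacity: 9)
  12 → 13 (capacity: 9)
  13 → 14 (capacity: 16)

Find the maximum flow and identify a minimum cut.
Max flow = 9, Min cut edges: (12,13)

Maximum flow: 9
Minimum cut: (12,13)
Partition: S = [0, 1, 2, 3, 4, 5, 6, 7, 8, 9, 10, 11, 12], T = [13, 14]

Max-flow min-cut theorem verified: both equal 9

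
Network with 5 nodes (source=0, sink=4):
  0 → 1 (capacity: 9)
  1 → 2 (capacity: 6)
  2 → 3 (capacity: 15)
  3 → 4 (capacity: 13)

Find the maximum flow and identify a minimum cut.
Max flow = 6, Min cut edges: (1,2)

Maximum flow: 6
Minimum cut: (1,2)
Partition: S = [0, 1], T = [2, 3, 4]

Max-flow min-cut theorem verified: both equal 6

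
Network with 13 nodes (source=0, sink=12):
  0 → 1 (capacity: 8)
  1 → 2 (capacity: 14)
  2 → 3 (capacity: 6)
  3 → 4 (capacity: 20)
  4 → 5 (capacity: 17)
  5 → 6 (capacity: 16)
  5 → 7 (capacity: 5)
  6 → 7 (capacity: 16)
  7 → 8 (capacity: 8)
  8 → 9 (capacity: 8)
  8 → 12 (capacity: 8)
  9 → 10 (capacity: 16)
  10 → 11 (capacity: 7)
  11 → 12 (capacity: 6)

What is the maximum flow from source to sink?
Maximum flow = 6

Max flow: 6

Flow assignment:
  0 → 1: 6/8
  1 → 2: 6/14
  2 → 3: 6/6
  3 → 4: 6/20
  4 → 5: 6/17
  5 → 6: 1/16
  5 → 7: 5/5
  6 → 7: 1/16
  7 → 8: 6/8
  8 → 12: 6/8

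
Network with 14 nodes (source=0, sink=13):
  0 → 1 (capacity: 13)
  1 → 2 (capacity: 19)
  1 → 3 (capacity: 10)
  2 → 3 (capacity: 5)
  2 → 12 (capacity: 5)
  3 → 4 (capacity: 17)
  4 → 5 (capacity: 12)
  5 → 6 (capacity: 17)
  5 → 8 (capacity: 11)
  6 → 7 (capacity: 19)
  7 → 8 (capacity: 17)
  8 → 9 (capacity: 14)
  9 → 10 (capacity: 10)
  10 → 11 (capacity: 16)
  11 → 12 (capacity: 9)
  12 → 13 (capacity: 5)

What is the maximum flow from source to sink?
Maximum flow = 5

Max flow: 5

Flow assignment:
  0 → 1: 5/13
  1 → 2: 5/19
  2 → 3: 5/5
  3 → 4: 5/17
  4 → 5: 5/12
  5 → 8: 5/11
  8 → 9: 5/14
  9 → 10: 5/10
  10 → 11: 5/16
  11 → 12: 5/9
  12 → 13: 5/5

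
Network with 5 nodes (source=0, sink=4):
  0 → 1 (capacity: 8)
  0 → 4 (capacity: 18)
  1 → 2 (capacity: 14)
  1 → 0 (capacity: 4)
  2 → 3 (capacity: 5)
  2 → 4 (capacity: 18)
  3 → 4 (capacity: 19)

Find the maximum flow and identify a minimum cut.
Max flow = 26, Min cut edges: (0,1), (0,4)

Maximum flow: 26
Minimum cut: (0,1), (0,4)
Partition: S = [0], T = [1, 2, 3, 4]

Max-flow min-cut theorem verified: both equal 26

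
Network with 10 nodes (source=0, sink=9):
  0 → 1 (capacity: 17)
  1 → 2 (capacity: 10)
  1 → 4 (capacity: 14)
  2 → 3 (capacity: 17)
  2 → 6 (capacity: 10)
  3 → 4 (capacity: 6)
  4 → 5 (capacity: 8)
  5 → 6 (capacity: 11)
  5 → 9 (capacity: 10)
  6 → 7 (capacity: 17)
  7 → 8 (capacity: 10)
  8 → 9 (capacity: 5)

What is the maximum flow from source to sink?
Maximum flow = 13

Max flow: 13

Flow assignment:
  0 → 1: 13/17
  1 → 2: 5/10
  1 → 4: 8/14
  2 → 6: 5/10
  4 → 5: 8/8
  5 → 9: 8/10
  6 → 7: 5/17
  7 → 8: 5/10
  8 → 9: 5/5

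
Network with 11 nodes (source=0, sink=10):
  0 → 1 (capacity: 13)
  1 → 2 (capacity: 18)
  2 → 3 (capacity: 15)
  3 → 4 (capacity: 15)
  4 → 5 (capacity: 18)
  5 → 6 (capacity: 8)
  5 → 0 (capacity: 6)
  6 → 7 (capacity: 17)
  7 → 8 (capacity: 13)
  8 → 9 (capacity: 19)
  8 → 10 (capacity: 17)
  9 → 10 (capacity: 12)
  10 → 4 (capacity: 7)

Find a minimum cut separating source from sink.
Min cut value = 8, edges: (5,6)

Min cut value: 8
Partition: S = [0, 1, 2, 3, 4, 5], T = [6, 7, 8, 9, 10]
Cut edges: (5,6)

By max-flow min-cut theorem, max flow = min cut = 8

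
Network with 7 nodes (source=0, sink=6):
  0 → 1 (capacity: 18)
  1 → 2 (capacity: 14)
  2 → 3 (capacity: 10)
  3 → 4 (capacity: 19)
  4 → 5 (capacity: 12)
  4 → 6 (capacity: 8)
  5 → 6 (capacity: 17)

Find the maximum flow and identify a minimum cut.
Max flow = 10, Min cut edges: (2,3)

Maximum flow: 10
Minimum cut: (2,3)
Partition: S = [0, 1, 2], T = [3, 4, 5, 6]

Max-flow min-cut theorem verified: both equal 10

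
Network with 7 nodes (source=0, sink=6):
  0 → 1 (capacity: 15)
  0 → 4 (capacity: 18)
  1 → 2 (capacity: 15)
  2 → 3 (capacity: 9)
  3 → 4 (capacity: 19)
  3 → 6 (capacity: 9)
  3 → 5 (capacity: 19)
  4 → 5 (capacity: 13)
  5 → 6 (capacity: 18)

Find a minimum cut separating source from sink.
Min cut value = 22, edges: (2,3), (4,5)

Min cut value: 22
Partition: S = [0, 1, 2, 4], T = [3, 5, 6]
Cut edges: (2,3), (4,5)

By max-flow min-cut theorem, max flow = min cut = 22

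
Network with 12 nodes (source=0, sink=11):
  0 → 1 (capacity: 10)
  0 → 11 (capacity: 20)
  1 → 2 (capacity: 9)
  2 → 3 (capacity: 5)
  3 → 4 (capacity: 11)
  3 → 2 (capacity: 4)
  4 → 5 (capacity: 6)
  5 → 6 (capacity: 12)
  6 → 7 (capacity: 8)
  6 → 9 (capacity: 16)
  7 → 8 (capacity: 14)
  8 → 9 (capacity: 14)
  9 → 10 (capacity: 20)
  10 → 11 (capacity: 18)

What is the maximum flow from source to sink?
Maximum flow = 25

Max flow: 25

Flow assignment:
  0 → 1: 5/10
  0 → 11: 20/20
  1 → 2: 5/9
  2 → 3: 5/5
  3 → 4: 5/11
  4 → 5: 5/6
  5 → 6: 5/12
  6 → 9: 5/16
  9 → 10: 5/20
  10 → 11: 5/18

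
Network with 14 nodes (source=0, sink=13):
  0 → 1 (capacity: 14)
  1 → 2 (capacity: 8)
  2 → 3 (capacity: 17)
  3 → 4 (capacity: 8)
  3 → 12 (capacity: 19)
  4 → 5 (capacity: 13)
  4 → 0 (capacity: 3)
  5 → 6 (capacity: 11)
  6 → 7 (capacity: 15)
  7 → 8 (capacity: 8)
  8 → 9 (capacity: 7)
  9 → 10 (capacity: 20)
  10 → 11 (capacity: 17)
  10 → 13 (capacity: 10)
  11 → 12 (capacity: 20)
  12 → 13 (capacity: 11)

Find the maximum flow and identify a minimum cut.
Max flow = 8, Min cut edges: (1,2)

Maximum flow: 8
Minimum cut: (1,2)
Partition: S = [0, 1], T = [2, 3, 4, 5, 6, 7, 8, 9, 10, 11, 12, 13]

Max-flow min-cut theorem verified: both equal 8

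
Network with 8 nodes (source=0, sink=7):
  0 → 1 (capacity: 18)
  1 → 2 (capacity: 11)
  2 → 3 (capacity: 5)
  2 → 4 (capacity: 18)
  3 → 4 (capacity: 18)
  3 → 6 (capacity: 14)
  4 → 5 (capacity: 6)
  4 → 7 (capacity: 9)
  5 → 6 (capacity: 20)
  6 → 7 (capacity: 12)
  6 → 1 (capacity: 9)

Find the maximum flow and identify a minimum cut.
Max flow = 11, Min cut edges: (1,2)

Maximum flow: 11
Minimum cut: (1,2)
Partition: S = [0, 1], T = [2, 3, 4, 5, 6, 7]

Max-flow min-cut theorem verified: both equal 11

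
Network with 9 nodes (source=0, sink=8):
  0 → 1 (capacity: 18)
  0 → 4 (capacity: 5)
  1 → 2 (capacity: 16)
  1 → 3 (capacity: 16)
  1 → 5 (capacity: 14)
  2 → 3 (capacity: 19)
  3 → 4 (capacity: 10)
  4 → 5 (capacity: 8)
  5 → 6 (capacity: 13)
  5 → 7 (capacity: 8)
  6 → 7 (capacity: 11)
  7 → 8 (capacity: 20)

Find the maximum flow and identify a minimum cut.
Max flow = 19, Min cut edges: (5,7), (6,7)

Maximum flow: 19
Minimum cut: (5,7), (6,7)
Partition: S = [0, 1, 2, 3, 4, 5, 6], T = [7, 8]

Max-flow min-cut theorem verified: both equal 19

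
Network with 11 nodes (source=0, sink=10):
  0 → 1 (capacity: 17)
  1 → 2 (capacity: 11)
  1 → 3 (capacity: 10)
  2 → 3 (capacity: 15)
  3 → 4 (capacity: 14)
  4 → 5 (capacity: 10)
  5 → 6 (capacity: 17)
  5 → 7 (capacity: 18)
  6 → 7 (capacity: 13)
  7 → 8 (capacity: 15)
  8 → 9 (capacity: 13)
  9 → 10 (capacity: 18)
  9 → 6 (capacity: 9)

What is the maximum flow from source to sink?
Maximum flow = 10

Max flow: 10

Flow assignment:
  0 → 1: 10/17
  1 → 2: 4/11
  1 → 3: 6/10
  2 → 3: 4/15
  3 → 4: 10/14
  4 → 5: 10/10
  5 → 7: 10/18
  7 → 8: 10/15
  8 → 9: 10/13
  9 → 10: 10/18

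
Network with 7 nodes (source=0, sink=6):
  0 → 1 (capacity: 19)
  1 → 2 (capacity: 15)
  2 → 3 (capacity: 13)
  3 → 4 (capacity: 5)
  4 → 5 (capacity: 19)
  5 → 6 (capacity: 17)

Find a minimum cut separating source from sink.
Min cut value = 5, edges: (3,4)

Min cut value: 5
Partition: S = [0, 1, 2, 3], T = [4, 5, 6]
Cut edges: (3,4)

By max-flow min-cut theorem, max flow = min cut = 5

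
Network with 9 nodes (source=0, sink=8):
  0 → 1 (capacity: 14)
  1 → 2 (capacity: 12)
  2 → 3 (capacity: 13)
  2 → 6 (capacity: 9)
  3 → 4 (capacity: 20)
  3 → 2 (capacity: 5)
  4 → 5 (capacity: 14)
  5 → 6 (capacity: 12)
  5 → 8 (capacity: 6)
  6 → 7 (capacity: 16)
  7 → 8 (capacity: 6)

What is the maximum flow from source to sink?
Maximum flow = 12

Max flow: 12

Flow assignment:
  0 → 1: 12/14
  1 → 2: 12/12
  2 → 3: 6/13
  2 → 6: 6/9
  3 → 4: 6/20
  4 → 5: 6/14
  5 → 8: 6/6
  6 → 7: 6/16
  7 → 8: 6/6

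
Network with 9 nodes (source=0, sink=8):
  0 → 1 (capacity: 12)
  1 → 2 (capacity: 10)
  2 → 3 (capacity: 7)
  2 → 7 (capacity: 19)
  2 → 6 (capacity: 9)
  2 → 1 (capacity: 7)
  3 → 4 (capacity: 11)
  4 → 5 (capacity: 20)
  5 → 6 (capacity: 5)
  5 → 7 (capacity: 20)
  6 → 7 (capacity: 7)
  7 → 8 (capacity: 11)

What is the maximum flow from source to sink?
Maximum flow = 10

Max flow: 10

Flow assignment:
  0 → 1: 10/12
  1 → 2: 10/10
  2 → 7: 10/19
  7 → 8: 10/11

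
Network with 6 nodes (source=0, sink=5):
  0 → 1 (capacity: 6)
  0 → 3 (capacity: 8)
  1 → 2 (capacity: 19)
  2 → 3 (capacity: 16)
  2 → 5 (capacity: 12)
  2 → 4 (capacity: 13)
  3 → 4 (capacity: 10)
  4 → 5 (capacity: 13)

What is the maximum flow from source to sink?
Maximum flow = 14

Max flow: 14

Flow assignment:
  0 → 1: 6/6
  0 → 3: 8/8
  1 → 2: 6/19
  2 → 5: 6/12
  3 → 4: 8/10
  4 → 5: 8/13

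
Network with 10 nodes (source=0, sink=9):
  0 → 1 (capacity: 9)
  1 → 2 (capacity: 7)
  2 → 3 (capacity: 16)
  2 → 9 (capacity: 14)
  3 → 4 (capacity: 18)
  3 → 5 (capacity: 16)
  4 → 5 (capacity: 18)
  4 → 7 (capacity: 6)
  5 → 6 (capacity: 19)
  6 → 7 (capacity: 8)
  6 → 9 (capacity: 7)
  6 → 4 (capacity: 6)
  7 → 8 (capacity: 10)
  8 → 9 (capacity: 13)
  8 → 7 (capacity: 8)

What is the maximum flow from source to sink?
Maximum flow = 7

Max flow: 7

Flow assignment:
  0 → 1: 7/9
  1 → 2: 7/7
  2 → 9: 7/14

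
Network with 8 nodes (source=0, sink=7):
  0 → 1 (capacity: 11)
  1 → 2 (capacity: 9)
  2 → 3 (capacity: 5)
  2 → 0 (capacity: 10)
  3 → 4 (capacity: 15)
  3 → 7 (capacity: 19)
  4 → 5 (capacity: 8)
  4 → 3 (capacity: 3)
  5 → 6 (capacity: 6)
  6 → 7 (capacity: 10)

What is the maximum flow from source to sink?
Maximum flow = 5

Max flow: 5

Flow assignment:
  0 → 1: 9/11
  1 → 2: 9/9
  2 → 3: 5/5
  2 → 0: 4/10
  3 → 7: 5/19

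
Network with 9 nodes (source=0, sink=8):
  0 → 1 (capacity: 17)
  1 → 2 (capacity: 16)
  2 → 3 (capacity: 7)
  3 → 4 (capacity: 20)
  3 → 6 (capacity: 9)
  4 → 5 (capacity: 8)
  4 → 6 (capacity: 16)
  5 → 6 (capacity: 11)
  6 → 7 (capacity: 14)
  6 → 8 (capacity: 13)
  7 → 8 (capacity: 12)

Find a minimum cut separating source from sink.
Min cut value = 7, edges: (2,3)

Min cut value: 7
Partition: S = [0, 1, 2], T = [3, 4, 5, 6, 7, 8]
Cut edges: (2,3)

By max-flow min-cut theorem, max flow = min cut = 7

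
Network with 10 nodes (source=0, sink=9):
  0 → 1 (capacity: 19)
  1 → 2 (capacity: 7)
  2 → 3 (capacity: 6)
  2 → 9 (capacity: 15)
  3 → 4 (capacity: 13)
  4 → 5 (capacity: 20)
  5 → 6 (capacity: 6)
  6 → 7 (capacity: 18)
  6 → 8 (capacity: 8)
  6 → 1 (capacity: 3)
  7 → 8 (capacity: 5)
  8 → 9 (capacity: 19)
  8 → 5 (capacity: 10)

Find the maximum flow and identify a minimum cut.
Max flow = 7, Min cut edges: (1,2)

Maximum flow: 7
Minimum cut: (1,2)
Partition: S = [0, 1], T = [2, 3, 4, 5, 6, 7, 8, 9]

Max-flow min-cut theorem verified: both equal 7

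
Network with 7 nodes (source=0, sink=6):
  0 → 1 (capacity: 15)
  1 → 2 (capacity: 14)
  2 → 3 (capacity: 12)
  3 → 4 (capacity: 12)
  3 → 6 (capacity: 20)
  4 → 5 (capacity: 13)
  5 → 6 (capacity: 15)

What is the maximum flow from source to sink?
Maximum flow = 12

Max flow: 12

Flow assignment:
  0 → 1: 12/15
  1 → 2: 12/14
  2 → 3: 12/12
  3 → 6: 12/20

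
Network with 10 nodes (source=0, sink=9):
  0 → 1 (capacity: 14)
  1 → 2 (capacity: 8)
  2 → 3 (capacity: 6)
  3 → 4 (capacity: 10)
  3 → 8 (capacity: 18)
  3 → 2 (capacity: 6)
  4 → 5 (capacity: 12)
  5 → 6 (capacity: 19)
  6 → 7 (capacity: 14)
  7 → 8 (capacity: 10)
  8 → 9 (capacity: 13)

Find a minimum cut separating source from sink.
Min cut value = 6, edges: (2,3)

Min cut value: 6
Partition: S = [0, 1, 2], T = [3, 4, 5, 6, 7, 8, 9]
Cut edges: (2,3)

By max-flow min-cut theorem, max flow = min cut = 6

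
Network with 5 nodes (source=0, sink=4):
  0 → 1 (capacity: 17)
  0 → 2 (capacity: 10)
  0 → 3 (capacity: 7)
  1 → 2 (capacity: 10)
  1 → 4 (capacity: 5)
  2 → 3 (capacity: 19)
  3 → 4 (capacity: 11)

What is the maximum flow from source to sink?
Maximum flow = 16

Max flow: 16

Flow assignment:
  0 → 1: 15/17
  0 → 2: 1/10
  1 → 2: 10/10
  1 → 4: 5/5
  2 → 3: 11/19
  3 → 4: 11/11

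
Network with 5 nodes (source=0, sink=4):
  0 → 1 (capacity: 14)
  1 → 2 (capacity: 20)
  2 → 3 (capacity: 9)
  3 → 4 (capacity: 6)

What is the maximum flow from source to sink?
Maximum flow = 6

Max flow: 6

Flow assignment:
  0 → 1: 6/14
  1 → 2: 6/20
  2 → 3: 6/9
  3 → 4: 6/6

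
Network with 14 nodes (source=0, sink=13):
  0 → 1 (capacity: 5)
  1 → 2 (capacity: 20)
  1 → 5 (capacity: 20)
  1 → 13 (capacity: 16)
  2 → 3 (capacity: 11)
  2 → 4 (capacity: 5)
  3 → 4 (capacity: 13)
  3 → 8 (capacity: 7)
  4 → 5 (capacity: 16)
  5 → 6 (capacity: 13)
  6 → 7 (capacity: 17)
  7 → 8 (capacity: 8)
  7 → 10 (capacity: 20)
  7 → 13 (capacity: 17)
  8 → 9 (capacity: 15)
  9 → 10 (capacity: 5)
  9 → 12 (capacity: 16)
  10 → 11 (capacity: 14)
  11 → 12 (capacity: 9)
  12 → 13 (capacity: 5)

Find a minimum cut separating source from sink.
Min cut value = 5, edges: (0,1)

Min cut value: 5
Partition: S = [0], T = [1, 2, 3, 4, 5, 6, 7, 8, 9, 10, 11, 12, 13]
Cut edges: (0,1)

By max-flow min-cut theorem, max flow = min cut = 5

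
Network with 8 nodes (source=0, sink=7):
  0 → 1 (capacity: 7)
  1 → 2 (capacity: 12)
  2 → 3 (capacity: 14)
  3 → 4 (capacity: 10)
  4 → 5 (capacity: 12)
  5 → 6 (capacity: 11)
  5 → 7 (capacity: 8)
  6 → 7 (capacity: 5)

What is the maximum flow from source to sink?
Maximum flow = 7

Max flow: 7

Flow assignment:
  0 → 1: 7/7
  1 → 2: 7/12
  2 → 3: 7/14
  3 → 4: 7/10
  4 → 5: 7/12
  5 → 7: 7/8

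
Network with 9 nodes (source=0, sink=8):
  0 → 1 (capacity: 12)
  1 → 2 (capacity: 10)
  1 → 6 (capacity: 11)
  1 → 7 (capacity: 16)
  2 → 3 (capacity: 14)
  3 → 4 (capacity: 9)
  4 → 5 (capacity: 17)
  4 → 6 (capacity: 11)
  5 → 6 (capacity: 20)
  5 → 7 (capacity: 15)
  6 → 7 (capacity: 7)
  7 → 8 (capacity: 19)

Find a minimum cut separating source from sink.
Min cut value = 12, edges: (0,1)

Min cut value: 12
Partition: S = [0], T = [1, 2, 3, 4, 5, 6, 7, 8]
Cut edges: (0,1)

By max-flow min-cut theorem, max flow = min cut = 12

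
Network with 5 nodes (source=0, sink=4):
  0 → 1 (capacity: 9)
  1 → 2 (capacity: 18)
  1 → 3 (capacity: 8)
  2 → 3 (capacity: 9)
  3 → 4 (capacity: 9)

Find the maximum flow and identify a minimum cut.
Max flow = 9, Min cut edges: (3,4)

Maximum flow: 9
Minimum cut: (3,4)
Partition: S = [0, 1, 2, 3], T = [4]

Max-flow min-cut theorem verified: both equal 9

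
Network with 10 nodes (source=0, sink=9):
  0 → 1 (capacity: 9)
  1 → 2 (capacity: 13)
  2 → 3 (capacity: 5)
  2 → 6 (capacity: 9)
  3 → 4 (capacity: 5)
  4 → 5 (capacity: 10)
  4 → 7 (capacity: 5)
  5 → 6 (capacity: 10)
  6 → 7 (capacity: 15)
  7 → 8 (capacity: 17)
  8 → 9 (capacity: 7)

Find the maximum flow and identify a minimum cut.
Max flow = 7, Min cut edges: (8,9)

Maximum flow: 7
Minimum cut: (8,9)
Partition: S = [0, 1, 2, 3, 4, 5, 6, 7, 8], T = [9]

Max-flow min-cut theorem verified: both equal 7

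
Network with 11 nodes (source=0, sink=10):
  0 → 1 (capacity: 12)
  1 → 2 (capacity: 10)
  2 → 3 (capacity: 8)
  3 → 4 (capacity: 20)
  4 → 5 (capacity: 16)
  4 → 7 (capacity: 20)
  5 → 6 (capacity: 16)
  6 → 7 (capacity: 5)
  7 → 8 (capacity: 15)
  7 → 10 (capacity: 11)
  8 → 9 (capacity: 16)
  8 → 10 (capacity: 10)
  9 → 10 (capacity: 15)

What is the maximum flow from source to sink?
Maximum flow = 8

Max flow: 8

Flow assignment:
  0 → 1: 8/12
  1 → 2: 8/10
  2 → 3: 8/8
  3 → 4: 8/20
  4 → 7: 8/20
  7 → 10: 8/11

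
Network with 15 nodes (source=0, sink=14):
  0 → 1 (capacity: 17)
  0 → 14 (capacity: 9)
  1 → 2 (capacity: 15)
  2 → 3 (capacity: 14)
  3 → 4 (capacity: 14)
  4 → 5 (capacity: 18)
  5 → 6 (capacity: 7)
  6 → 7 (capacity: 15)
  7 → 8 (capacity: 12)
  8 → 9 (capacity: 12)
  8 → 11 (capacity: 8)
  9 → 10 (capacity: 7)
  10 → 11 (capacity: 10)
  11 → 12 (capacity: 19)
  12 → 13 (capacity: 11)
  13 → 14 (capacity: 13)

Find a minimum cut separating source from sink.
Min cut value = 16, edges: (0,14), (5,6)

Min cut value: 16
Partition: S = [0, 1, 2, 3, 4, 5], T = [6, 7, 8, 9, 10, 11, 12, 13, 14]
Cut edges: (0,14), (5,6)

By max-flow min-cut theorem, max flow = min cut = 16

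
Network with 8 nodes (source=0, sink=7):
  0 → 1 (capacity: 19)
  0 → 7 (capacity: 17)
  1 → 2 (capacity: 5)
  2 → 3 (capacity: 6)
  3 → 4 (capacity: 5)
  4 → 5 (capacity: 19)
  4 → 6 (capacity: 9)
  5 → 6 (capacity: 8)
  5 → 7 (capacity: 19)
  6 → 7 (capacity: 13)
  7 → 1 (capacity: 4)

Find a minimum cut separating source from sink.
Min cut value = 22, edges: (0,7), (3,4)

Min cut value: 22
Partition: S = [0, 1, 2, 3], T = [4, 5, 6, 7]
Cut edges: (0,7), (3,4)

By max-flow min-cut theorem, max flow = min cut = 22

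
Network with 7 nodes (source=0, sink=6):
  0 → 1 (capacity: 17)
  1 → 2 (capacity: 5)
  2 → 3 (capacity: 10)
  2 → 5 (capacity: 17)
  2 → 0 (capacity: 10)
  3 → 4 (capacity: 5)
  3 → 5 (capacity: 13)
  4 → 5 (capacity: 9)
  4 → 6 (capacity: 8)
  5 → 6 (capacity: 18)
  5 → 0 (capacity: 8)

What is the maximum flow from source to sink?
Maximum flow = 5

Max flow: 5

Flow assignment:
  0 → 1: 5/17
  1 → 2: 5/5
  2 → 5: 5/17
  5 → 6: 5/18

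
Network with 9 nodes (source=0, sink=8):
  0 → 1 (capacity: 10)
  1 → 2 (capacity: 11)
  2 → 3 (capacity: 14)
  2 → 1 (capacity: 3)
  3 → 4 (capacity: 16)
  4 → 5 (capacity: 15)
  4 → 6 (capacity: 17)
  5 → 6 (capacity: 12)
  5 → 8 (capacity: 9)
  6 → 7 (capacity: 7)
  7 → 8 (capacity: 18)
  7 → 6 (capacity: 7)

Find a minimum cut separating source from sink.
Min cut value = 10, edges: (0,1)

Min cut value: 10
Partition: S = [0], T = [1, 2, 3, 4, 5, 6, 7, 8]
Cut edges: (0,1)

By max-flow min-cut theorem, max flow = min cut = 10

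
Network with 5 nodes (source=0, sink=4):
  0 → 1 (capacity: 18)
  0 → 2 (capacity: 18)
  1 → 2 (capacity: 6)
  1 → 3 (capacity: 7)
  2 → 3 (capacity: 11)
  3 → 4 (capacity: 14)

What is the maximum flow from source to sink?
Maximum flow = 14

Max flow: 14

Flow assignment:
  0 → 1: 9/18
  0 → 2: 5/18
  1 → 2: 6/6
  1 → 3: 3/7
  2 → 3: 11/11
  3 → 4: 14/14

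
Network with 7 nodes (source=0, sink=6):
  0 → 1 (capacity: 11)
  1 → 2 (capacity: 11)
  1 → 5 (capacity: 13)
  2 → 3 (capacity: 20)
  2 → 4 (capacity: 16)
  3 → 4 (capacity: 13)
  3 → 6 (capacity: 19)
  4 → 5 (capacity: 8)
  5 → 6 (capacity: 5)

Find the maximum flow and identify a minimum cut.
Max flow = 11, Min cut edges: (0,1)

Maximum flow: 11
Minimum cut: (0,1)
Partition: S = [0], T = [1, 2, 3, 4, 5, 6]

Max-flow min-cut theorem verified: both equal 11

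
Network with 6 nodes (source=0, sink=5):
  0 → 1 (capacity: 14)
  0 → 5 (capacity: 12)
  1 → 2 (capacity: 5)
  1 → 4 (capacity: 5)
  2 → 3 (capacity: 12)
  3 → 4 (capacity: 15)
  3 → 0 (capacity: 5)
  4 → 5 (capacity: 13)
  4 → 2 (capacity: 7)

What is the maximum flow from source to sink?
Maximum flow = 22

Max flow: 22

Flow assignment:
  0 → 1: 10/14
  0 → 5: 12/12
  1 → 2: 5/5
  1 → 4: 5/5
  2 → 3: 5/12
  3 → 4: 5/15
  4 → 5: 10/13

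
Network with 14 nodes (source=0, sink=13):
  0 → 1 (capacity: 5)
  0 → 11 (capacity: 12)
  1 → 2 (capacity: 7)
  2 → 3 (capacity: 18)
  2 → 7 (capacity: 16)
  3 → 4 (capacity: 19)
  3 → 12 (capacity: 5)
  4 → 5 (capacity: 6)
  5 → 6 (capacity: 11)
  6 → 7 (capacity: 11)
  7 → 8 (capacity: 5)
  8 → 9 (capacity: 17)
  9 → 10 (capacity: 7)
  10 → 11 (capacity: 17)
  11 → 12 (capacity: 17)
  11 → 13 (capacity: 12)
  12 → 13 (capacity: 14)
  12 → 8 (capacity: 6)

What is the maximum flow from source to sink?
Maximum flow = 17

Max flow: 17

Flow assignment:
  0 → 1: 5/5
  0 → 11: 12/12
  1 → 2: 5/7
  2 → 3: 5/18
  3 → 12: 5/5
  11 → 13: 12/12
  12 → 13: 5/14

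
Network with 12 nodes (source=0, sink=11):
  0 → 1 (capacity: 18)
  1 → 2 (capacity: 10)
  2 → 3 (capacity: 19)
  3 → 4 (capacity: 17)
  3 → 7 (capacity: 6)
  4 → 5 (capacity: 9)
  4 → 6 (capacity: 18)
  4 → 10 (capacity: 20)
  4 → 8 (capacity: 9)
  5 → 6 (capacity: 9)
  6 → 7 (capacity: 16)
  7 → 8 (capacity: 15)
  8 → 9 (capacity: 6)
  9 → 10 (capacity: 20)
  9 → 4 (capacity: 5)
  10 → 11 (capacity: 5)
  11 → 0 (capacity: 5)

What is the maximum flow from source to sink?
Maximum flow = 5

Max flow: 5

Flow assignment:
  0 → 1: 5/18
  1 → 2: 5/10
  2 → 3: 5/19
  3 → 4: 5/17
  4 → 10: 5/20
  10 → 11: 5/5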